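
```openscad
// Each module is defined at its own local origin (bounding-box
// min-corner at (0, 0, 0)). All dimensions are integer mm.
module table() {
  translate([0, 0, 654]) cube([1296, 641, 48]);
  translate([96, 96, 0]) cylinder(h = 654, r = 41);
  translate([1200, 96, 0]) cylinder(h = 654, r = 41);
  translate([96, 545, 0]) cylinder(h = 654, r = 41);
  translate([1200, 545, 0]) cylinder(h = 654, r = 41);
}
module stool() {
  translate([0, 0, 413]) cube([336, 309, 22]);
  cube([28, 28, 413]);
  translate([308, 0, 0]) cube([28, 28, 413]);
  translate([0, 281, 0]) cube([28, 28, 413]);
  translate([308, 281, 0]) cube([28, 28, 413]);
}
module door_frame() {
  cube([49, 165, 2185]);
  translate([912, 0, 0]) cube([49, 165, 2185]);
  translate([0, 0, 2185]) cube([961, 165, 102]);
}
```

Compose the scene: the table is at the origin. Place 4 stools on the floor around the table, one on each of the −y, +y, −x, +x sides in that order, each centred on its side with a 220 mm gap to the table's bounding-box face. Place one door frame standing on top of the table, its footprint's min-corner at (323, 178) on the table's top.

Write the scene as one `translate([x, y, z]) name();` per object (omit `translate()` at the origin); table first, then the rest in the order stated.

table();
translate([480, -529, 0]) stool();
translate([480, 861, 0]) stool();
translate([-556, 166, 0]) stool();
translate([1516, 166, 0]) stool();
translate([323, 178, 702]) door_frame();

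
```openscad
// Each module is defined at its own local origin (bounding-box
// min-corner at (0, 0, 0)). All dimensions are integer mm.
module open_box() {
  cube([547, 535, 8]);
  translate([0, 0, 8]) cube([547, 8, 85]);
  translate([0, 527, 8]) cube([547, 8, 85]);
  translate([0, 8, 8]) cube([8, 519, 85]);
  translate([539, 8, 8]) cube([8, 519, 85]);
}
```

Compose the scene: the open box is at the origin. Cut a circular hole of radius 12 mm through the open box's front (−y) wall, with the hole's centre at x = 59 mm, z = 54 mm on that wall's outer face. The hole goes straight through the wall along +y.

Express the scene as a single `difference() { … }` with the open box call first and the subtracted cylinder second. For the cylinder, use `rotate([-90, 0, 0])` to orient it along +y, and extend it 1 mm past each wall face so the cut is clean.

difference() {
  open_box();
  translate([59, -1, 54]) rotate([-90, 0, 0]) cylinder(h = 10, r = 12);
}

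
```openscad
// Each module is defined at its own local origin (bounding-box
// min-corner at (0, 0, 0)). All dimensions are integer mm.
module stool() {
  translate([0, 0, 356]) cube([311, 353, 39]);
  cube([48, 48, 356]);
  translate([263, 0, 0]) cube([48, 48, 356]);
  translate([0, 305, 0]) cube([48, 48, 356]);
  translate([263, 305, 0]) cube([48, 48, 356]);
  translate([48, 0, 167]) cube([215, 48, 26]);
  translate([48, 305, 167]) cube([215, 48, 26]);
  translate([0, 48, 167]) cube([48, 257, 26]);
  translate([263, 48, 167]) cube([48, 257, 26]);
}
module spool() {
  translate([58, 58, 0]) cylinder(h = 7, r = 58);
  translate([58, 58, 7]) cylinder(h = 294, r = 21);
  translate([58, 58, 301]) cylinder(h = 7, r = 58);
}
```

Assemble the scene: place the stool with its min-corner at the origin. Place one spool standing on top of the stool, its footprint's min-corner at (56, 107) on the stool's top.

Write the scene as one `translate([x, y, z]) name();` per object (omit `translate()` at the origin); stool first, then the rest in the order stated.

stool();
translate([56, 107, 395]) spool();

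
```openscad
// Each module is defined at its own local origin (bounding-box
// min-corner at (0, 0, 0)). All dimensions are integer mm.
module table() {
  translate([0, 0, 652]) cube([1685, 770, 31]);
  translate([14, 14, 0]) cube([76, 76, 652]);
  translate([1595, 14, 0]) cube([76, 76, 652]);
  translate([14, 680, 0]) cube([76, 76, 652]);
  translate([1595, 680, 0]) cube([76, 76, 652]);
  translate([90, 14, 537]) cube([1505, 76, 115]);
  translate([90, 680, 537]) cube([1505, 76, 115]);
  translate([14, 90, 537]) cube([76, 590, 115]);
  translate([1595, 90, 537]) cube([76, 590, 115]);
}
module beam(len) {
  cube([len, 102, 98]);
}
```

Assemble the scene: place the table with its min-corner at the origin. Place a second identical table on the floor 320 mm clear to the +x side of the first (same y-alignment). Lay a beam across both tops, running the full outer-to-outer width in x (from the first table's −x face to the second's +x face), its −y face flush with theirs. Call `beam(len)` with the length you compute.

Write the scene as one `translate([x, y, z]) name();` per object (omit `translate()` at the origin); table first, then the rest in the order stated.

table();
translate([2005, 0, 0]) table();
translate([0, 0, 683]) beam(3690);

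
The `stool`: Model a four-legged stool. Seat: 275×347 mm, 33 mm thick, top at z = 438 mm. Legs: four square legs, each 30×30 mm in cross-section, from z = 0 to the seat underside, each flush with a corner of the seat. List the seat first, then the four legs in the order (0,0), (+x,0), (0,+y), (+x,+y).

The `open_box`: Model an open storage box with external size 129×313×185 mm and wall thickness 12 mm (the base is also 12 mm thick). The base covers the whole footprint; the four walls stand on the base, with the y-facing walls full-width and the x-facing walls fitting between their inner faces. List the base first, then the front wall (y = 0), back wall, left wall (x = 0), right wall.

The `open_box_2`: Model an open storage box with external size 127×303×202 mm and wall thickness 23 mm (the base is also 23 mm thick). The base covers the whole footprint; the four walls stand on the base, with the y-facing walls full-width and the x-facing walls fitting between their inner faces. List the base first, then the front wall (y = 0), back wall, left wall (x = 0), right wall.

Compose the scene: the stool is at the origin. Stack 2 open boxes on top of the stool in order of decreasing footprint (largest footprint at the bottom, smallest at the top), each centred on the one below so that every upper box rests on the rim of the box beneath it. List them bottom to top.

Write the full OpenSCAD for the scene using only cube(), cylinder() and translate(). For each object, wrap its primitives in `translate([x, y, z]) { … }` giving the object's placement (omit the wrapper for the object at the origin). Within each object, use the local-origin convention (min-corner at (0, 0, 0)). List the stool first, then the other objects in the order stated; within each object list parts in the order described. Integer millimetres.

translate([0, 0, 405]) cube([275, 347, 33]);
cube([30, 30, 405]);
translate([245, 0, 0]) cube([30, 30, 405]);
translate([0, 317, 0]) cube([30, 30, 405]);
translate([245, 317, 0]) cube([30, 30, 405]);
translate([73, 17, 438]) {
  cube([129, 313, 12]);
  translate([0, 0, 12]) cube([129, 12, 173]);
  translate([0, 301, 12]) cube([129, 12, 173]);
  translate([0, 12, 12]) cube([12, 289, 173]);
  translate([117, 12, 12]) cube([12, 289, 173]);
}
translate([74, 22, 623]) {
  cube([127, 303, 23]);
  translate([0, 0, 23]) cube([127, 23, 179]);
  translate([0, 280, 23]) cube([127, 23, 179]);
  translate([0, 23, 23]) cube([23, 257, 179]);
  translate([104, 23, 23]) cube([23, 257, 179]);
}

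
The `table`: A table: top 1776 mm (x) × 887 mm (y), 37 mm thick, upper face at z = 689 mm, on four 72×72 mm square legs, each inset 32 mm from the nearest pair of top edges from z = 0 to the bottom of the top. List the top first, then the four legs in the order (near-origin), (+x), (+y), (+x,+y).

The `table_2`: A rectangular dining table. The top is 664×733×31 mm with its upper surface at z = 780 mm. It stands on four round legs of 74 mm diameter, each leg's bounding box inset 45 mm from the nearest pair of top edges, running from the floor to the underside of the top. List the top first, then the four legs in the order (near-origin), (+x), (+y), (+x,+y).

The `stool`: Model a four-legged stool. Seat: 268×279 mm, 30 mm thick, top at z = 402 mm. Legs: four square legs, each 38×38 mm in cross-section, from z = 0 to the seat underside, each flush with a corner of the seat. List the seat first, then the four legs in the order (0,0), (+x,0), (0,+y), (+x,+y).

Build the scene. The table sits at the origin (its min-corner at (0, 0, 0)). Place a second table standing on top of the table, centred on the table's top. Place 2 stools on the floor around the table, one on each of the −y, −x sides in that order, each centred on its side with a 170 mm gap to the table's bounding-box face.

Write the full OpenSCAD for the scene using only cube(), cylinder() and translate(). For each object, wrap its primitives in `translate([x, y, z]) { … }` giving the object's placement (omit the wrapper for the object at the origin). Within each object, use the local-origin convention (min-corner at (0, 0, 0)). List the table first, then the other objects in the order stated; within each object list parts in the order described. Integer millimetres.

translate([0, 0, 652]) cube([1776, 887, 37]);
translate([32, 32, 0]) cube([72, 72, 652]);
translate([1672, 32, 0]) cube([72, 72, 652]);
translate([32, 783, 0]) cube([72, 72, 652]);
translate([1672, 783, 0]) cube([72, 72, 652]);
translate([556, 77, 689]) {
  translate([0, 0, 749]) cube([664, 733, 31]);
  translate([82, 82, 0]) cylinder(h = 749, r = 37);
  translate([582, 82, 0]) cylinder(h = 749, r = 37);
  translate([82, 651, 0]) cylinder(h = 749, r = 37);
  translate([582, 651, 0]) cylinder(h = 749, r = 37);
}
translate([754, -449, 0]) {
  translate([0, 0, 372]) cube([268, 279, 30]);
  cube([38, 38, 372]);
  translate([230, 0, 0]) cube([38, 38, 372]);
  translate([0, 241, 0]) cube([38, 38, 372]);
  translate([230, 241, 0]) cube([38, 38, 372]);
}
translate([-438, 304, 0]) {
  translate([0, 0, 372]) cube([268, 279, 30]);
  cube([38, 38, 372]);
  translate([230, 0, 0]) cube([38, 38, 372]);
  translate([0, 241, 0]) cube([38, 38, 372]);
  translate([230, 241, 0]) cube([38, 38, 372]);
}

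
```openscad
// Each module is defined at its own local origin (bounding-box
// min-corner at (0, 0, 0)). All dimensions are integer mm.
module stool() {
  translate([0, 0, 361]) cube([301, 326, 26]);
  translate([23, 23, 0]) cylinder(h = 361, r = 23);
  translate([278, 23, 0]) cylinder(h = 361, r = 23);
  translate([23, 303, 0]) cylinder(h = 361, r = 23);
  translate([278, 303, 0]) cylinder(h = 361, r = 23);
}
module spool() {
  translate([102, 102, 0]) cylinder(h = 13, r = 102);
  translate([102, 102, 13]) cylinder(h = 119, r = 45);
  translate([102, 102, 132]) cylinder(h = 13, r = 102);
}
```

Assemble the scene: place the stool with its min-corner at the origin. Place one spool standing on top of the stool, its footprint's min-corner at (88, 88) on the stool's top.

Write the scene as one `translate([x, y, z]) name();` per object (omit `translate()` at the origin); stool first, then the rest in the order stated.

stool();
translate([88, 88, 387]) spool();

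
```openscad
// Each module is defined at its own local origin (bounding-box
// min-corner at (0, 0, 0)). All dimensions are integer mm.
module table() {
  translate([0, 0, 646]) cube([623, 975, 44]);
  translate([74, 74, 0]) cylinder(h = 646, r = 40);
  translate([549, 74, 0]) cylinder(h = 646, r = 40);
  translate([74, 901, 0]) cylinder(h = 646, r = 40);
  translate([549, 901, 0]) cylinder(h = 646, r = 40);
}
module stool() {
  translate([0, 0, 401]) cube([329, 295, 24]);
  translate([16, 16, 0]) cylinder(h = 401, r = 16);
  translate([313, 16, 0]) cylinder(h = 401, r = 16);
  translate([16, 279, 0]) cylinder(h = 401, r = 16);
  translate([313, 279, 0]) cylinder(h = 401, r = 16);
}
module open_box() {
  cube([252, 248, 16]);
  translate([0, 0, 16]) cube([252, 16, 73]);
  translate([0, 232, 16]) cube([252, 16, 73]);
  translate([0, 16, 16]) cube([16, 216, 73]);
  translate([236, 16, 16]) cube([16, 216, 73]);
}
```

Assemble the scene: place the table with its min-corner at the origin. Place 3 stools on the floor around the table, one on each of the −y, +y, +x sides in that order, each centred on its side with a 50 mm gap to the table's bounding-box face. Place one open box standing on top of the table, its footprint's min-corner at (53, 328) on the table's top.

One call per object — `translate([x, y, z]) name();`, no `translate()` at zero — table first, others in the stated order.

table();
translate([147, -345, 0]) stool();
translate([147, 1025, 0]) stool();
translate([673, 340, 0]) stool();
translate([53, 328, 690]) open_box();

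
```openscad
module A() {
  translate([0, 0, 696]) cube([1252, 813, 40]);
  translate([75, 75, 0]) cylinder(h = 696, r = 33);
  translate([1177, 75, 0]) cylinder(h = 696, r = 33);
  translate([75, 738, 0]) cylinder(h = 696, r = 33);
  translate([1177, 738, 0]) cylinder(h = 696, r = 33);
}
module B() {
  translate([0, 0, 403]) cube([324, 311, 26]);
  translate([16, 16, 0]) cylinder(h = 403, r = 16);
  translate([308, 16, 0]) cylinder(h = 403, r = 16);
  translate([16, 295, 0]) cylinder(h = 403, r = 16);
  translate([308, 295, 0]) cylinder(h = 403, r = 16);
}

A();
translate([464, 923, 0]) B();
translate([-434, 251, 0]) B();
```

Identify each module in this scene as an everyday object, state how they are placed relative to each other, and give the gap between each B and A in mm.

Each stool's nearest face is 110 mm from the table's bounding box.

A is a table. B is a stool. Two stools sit around the table at the +y, −x sides. The gap between each stool and the table is 110 mm.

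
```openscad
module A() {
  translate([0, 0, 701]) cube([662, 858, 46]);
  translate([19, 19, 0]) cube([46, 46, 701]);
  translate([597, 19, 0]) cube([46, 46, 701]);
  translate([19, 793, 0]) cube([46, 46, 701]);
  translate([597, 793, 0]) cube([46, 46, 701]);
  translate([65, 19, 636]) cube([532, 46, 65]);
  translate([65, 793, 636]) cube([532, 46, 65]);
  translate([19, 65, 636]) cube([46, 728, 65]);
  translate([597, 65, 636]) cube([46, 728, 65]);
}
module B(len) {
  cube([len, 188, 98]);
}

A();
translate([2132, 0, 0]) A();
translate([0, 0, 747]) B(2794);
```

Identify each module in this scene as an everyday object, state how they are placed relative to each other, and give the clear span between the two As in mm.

Second table starts at x = 2132; first ends at x = 662; clear span = 2132 − 662 = 1470 mm.

A is a table. B is a beam. A beam spans the tops of two tables. The clear span between the two tables is 1470 mm.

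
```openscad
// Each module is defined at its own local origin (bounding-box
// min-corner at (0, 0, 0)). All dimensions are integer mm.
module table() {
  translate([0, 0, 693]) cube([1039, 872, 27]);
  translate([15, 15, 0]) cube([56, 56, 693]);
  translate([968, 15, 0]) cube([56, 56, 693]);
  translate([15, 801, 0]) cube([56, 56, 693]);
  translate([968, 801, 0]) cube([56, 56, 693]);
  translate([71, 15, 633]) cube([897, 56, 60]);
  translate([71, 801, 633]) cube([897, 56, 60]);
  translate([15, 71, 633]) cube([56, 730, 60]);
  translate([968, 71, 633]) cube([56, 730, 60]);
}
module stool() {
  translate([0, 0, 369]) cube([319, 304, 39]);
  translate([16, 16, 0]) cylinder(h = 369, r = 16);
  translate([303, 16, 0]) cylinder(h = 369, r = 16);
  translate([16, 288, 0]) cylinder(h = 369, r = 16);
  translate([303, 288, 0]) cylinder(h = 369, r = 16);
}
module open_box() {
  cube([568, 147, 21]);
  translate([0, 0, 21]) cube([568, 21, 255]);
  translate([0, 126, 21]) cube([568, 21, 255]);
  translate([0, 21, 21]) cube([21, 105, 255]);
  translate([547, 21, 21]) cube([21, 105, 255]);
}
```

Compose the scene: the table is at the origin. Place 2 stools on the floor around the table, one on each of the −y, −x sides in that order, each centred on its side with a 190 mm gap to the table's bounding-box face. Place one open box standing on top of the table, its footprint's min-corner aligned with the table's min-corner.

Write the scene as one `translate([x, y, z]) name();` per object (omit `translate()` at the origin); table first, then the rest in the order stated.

table();
translate([360, -494, 0]) stool();
translate([-509, 284, 0]) stool();
translate([0, 0, 720]) open_box();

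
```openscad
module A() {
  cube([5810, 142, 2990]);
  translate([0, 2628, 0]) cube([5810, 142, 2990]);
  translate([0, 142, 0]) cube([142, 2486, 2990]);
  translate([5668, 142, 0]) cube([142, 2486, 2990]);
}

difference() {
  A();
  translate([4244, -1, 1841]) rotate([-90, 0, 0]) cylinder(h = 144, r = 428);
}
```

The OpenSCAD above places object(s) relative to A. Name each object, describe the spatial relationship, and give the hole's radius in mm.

A is a house frame. The house frame has a circular hole through its front wall. The hole's radius is 428 mm.

The subtracted cylinder has r = 428 mm.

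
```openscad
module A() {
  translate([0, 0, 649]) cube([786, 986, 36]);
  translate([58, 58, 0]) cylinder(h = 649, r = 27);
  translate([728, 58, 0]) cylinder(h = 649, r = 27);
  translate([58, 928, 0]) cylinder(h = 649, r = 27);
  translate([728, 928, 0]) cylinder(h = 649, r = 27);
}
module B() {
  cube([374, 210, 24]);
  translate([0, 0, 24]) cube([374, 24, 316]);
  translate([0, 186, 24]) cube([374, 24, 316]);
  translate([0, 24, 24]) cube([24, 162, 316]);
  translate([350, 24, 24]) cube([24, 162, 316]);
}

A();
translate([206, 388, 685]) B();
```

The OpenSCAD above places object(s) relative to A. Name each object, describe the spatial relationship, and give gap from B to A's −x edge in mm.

A is a table. B is an open box. The open box is on top of the table, centred. The gap from the open box to the table's −x edge is 206 mm.

The open box's min-x is at 206; the table's min-x is 0; gap = 206 mm.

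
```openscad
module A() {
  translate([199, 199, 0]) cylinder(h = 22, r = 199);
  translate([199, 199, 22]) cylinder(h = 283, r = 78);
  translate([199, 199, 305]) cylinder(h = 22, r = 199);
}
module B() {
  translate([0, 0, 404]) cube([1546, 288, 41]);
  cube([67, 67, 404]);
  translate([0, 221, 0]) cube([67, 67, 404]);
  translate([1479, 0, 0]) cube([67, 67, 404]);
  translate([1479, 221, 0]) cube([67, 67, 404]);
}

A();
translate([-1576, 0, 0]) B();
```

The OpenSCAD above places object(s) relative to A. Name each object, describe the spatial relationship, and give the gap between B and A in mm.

A is a spool. B is a bench. The bench is on the floor beside the spool on its −x side. The gap between the bench and the spool is 30 mm.

The bench's nearest face is 30 mm from the spool's −x face.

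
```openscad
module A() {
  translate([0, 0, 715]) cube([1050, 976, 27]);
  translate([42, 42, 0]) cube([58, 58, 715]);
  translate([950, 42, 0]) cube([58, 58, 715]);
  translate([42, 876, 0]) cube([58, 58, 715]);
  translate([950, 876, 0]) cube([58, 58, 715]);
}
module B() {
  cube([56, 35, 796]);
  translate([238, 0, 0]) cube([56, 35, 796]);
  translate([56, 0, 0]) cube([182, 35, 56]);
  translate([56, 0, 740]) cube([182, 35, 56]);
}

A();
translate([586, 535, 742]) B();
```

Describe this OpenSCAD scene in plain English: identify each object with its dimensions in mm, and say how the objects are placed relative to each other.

A is a rectangular dining table. The top is 1050×976×27 mm with its upper surface at z = 742 mm. It stands on four 58×58 mm square legs, each inset 42 mm from the nearest pair of top edges, running from the floor to the underside of the top.

B is a picture frame with a 182×684 mm rectangular opening (x by z) and a uniform 56 mm border on every side. Frame depth is 35 mm along y. It is built from two vertical stiles running the full outside height and two horizontal rails spanning the gap between the stiles.

The picture frame is on top of the table.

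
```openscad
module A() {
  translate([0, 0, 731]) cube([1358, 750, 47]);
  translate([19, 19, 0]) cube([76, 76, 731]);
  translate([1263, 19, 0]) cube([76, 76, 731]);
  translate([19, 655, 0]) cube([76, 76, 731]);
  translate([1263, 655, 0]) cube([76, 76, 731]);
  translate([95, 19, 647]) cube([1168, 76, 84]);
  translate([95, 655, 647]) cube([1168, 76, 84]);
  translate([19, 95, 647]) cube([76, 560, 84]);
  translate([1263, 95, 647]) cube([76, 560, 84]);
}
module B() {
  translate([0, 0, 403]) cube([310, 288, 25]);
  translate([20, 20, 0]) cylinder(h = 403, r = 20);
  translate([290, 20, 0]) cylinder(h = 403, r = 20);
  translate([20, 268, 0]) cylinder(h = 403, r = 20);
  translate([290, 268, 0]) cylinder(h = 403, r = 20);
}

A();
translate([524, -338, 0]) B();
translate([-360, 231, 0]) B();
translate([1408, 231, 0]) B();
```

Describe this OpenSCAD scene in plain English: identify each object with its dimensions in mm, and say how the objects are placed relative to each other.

A is a rectangular dining table. The top is 1358×750×47 mm with its upper surface at z = 778 mm. It stands on four 76×76 mm square legs, each inset 19 mm from the nearest pair of top edges, running from the floor to the underside of the top. Four apron rails, 76 mm thick and 84 mm tall, run between adjacent legs with their top edges flush with the underside of the top and their outer faces flush with the legs' outer faces.

B is a simple wooden stool: a rectangular seat 310 mm (x) by 288 mm (y), 25 mm thick, top face at z = 428 mm, on four round legs, each 40 mm in diameter. The legs rest on z = 0, each leg's axis is inset half a diameter from the nearest pair of seat edges (so the leg's bounding box is flush with the corner).

Three stools sit around the table at the −y, −x, +x sides.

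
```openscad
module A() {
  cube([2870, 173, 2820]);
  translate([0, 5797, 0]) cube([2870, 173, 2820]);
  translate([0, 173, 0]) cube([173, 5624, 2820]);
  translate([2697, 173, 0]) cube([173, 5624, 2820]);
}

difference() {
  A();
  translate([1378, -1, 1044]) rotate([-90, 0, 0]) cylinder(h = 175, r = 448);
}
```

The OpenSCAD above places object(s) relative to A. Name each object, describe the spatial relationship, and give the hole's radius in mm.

The subtracted cylinder has r = 448 mm.

A is a house frame. The house frame has a circular hole through its front wall. The hole's radius is 448 mm.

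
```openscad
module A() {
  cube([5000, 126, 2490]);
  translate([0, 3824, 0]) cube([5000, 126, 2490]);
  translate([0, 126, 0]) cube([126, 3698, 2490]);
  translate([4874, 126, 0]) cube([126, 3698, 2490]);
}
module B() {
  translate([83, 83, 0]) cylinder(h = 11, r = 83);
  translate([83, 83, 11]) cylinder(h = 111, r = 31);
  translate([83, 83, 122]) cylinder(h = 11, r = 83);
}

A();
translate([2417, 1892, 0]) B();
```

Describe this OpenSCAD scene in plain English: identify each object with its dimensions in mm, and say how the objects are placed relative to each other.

A is the wall frame of a small rectangular building: four walls, each 2490 mm tall and 126 mm thick, enclosing a footprint 5000 mm (x) by 3950 mm (y) outside-to-outside, with no floor or roof. The front and back walls (the −y and +y sides) span the full width; the two side walls fit between them.

B is a spool: two coaxial disc flanges of radius 83 mm and thickness 11 mm, joined by a core cylinder of radius 31 mm and height 111 mm. The lower flange rests on z = 0 and the three cylinders share a vertical axis.

The spool sits inside the house frame, centred.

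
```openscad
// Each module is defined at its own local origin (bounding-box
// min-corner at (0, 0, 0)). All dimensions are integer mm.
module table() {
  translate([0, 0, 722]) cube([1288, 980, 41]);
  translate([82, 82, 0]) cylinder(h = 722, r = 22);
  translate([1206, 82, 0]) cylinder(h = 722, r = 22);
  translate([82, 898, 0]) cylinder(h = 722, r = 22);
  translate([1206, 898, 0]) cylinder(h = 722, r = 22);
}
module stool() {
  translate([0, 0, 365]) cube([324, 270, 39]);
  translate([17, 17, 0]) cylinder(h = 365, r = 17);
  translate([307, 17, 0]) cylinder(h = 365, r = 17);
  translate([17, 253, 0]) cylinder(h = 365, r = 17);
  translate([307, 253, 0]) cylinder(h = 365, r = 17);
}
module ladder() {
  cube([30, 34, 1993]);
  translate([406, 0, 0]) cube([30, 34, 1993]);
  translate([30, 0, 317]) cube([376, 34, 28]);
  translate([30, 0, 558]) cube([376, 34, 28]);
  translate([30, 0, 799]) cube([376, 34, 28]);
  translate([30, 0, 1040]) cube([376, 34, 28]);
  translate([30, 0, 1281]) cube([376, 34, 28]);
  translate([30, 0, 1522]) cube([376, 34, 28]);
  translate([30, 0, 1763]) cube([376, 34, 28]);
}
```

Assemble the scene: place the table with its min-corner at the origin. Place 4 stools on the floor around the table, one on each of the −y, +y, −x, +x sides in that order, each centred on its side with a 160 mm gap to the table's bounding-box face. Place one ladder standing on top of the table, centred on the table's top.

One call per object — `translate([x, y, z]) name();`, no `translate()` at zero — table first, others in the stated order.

table();
translate([482, -430, 0]) stool();
translate([482, 1140, 0]) stool();
translate([-484, 355, 0]) stool();
translate([1448, 355, 0]) stool();
translate([426, 473, 763]) ladder();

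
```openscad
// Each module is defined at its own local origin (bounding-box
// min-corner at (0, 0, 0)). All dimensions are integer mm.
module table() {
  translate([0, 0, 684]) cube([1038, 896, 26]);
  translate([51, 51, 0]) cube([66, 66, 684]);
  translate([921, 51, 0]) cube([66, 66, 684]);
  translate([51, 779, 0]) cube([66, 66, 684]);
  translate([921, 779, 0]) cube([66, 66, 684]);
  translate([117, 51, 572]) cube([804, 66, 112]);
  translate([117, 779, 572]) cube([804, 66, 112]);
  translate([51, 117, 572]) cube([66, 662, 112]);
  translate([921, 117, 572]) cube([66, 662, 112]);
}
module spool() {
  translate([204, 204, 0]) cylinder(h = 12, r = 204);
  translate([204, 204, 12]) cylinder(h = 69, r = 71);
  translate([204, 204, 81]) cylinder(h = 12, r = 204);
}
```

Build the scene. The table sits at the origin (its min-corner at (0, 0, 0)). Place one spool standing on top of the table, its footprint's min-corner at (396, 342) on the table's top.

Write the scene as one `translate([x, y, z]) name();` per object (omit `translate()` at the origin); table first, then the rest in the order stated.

table();
translate([396, 342, 710]) spool();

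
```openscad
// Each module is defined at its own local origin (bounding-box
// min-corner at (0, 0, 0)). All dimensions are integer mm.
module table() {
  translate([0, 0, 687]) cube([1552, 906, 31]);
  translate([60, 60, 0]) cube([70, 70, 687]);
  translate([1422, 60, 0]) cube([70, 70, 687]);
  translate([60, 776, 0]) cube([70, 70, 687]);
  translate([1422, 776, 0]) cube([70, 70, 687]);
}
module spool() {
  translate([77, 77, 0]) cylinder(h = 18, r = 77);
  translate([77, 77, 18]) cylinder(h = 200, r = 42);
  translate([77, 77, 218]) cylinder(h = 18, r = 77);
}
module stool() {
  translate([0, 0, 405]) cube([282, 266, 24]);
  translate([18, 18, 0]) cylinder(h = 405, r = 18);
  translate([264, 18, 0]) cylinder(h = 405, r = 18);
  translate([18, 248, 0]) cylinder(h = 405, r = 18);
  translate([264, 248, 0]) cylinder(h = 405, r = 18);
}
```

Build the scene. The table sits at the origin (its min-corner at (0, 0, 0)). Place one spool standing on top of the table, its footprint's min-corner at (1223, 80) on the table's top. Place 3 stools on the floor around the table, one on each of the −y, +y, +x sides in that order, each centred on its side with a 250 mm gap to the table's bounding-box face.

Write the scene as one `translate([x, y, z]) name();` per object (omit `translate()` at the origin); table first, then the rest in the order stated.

table();
translate([1223, 80, 718]) spool();
translate([635, -516, 0]) stool();
translate([635, 1156, 0]) stool();
translate([1802, 320, 0]) stool();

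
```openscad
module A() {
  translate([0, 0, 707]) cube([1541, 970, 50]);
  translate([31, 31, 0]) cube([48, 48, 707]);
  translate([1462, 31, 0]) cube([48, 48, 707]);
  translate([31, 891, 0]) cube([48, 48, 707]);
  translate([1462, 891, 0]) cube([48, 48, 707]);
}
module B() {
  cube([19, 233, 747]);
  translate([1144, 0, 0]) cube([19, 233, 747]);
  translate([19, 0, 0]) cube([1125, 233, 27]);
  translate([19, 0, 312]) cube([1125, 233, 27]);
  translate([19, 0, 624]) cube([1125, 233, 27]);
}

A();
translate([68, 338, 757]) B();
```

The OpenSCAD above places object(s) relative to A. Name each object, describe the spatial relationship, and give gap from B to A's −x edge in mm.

The bookshelf's min-x is at 68; the table's min-x is 0; gap = 68 mm.

A is a table. B is a bookshelf. The bookshelf is on top of the table. The gap from the bookshelf to the table's −x edge is 68 mm.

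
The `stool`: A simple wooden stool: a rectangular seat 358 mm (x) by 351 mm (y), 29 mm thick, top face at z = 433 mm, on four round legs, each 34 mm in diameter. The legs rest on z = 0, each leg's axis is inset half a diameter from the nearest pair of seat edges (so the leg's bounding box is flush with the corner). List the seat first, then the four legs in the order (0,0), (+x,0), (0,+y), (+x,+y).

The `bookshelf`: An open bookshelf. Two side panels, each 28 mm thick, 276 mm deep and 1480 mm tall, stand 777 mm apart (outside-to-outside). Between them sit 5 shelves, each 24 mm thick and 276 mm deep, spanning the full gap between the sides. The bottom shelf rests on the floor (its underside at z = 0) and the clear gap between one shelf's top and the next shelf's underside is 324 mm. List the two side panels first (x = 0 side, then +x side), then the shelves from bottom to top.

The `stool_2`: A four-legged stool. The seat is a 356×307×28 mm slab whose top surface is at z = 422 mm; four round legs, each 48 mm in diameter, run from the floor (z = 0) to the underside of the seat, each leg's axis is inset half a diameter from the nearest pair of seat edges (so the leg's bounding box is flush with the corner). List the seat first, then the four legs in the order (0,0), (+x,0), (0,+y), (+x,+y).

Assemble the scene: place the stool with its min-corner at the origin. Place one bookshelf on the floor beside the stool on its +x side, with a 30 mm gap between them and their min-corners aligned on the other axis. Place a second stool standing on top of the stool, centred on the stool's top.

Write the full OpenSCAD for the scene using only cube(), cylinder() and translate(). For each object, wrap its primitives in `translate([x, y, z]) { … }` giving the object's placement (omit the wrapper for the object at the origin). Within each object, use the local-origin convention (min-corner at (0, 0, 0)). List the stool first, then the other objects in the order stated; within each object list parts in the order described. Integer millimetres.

translate([0, 0, 404]) cube([358, 351, 29]);
translate([17, 17, 0]) cylinder(h = 404, r = 17);
translate([341, 17, 0]) cylinder(h = 404, r = 17);
translate([17, 334, 0]) cylinder(h = 404, r = 17);
translate([341, 334, 0]) cylinder(h = 404, r = 17);
translate([388, 0, 0]) {
  cube([28, 276, 1480]);
  translate([749, 0, 0]) cube([28, 276, 1480]);
  translate([28, 0, 0]) cube([721, 276, 24]);
  translate([28, 0, 348]) cube([721, 276, 24]);
  translate([28, 0, 696]) cube([721, 276, 24]);
  translate([28, 0, 1044]) cube([721, 276, 24]);
  translate([28, 0, 1392]) cube([721, 276, 24]);
}
translate([1, 22, 433]) {
  translate([0, 0, 394]) cube([356, 307, 28]);
  translate([24, 24, 0]) cylinder(h = 394, r = 24);
  translate([332, 24, 0]) cylinder(h = 394, r = 24);
  translate([24, 283, 0]) cylinder(h = 394, r = 24);
  translate([332, 283, 0]) cylinder(h = 394, r = 24);
}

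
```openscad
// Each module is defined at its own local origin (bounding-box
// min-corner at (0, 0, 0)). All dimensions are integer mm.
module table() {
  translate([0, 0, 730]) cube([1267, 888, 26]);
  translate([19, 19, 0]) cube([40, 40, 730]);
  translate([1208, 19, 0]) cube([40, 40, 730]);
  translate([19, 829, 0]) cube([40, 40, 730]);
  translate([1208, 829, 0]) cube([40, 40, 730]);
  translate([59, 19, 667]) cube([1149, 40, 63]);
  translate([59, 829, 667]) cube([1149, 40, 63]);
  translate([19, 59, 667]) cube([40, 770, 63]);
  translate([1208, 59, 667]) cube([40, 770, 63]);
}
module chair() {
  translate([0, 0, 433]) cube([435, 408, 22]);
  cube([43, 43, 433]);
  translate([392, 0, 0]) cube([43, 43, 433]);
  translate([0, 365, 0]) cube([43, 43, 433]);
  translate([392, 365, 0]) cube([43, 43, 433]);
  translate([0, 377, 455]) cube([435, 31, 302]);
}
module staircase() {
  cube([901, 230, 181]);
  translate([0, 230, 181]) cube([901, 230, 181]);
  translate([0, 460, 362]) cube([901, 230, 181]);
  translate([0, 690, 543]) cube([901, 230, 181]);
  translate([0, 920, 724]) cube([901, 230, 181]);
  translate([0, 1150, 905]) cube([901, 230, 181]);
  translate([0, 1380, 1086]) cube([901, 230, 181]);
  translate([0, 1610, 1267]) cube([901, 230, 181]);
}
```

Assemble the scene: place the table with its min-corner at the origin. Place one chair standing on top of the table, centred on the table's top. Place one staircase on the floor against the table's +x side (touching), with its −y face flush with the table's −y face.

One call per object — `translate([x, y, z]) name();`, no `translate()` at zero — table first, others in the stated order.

table();
translate([416, 240, 756]) chair();
translate([1267, 0, 0]) staircase();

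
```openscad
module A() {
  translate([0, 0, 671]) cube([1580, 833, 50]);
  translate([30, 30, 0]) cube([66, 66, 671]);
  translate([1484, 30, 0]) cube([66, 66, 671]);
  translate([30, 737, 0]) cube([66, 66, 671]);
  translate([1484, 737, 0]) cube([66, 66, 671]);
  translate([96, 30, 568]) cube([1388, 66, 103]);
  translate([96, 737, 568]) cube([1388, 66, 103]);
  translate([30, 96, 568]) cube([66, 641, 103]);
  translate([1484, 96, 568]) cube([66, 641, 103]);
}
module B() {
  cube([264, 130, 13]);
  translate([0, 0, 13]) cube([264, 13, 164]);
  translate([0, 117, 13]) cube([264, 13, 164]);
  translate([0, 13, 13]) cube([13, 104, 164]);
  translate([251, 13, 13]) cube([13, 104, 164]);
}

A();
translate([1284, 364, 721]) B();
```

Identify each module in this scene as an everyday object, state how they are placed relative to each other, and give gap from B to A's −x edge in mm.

A is a table. B is an open box. The open box is on top of the table. The gap from the open box to the table's −x edge is 1284 mm.

The open box's min-x is at 1284; the table's min-x is 0; gap = 1284 mm.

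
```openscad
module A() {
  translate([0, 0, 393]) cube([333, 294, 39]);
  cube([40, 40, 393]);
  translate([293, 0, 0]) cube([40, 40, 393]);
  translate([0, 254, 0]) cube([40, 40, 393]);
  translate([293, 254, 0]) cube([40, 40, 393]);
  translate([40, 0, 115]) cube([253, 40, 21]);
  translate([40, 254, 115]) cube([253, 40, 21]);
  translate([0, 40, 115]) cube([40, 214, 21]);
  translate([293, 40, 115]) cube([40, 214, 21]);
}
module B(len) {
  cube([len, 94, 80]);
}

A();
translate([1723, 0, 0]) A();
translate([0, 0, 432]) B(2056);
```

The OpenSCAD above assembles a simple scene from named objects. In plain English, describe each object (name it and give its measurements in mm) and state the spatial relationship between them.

A is a four-legged stool. The seat is 333×294 mm, 39 mm thick, top at z = 432 mm. It stands on four square legs, each 40×40 mm in cross-section, from z = 0 to the seat underside, each flush with a corner of the seat. Four stretchers, 40 mm wide and 21 mm tall, connect adjacent legs with their undersides at z = 115 mm, each running between the inner faces of the legs it joins and aligned with the legs' outer faces on the other axis.

B is a rectangular beam 2056 mm long (x), 94 mm deep (y), 80 mm thick (z).

The beam spans the tops of two stools placed 1390 mm apart, resting at z = 432 mm.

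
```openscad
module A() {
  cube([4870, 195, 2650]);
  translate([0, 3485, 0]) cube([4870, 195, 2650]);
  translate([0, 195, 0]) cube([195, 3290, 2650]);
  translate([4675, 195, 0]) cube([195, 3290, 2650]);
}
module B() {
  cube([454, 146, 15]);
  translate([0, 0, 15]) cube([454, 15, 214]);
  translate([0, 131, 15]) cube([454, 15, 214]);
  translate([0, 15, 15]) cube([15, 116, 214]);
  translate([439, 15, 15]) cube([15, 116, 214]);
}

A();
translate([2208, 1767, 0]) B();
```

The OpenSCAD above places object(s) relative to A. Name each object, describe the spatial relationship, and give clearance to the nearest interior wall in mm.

A is a house frame. B is an open box. The open box sits inside the house frame, centred. The clearance to the nearest interior wall is 1572 mm.

Clearances: x = 2013, y = 1572; minimum 1572 mm.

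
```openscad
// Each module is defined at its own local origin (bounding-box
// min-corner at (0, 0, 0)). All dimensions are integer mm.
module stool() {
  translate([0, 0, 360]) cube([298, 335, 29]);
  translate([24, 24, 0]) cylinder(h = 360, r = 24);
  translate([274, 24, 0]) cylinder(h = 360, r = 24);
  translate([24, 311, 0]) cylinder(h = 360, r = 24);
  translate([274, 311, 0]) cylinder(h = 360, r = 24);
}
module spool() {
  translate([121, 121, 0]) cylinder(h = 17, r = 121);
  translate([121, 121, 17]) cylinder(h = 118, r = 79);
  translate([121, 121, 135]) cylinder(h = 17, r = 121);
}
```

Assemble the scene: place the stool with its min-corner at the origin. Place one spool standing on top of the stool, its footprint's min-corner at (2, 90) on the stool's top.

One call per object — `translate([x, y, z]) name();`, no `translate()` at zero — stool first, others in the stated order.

stool();
translate([2, 90, 389]) spool();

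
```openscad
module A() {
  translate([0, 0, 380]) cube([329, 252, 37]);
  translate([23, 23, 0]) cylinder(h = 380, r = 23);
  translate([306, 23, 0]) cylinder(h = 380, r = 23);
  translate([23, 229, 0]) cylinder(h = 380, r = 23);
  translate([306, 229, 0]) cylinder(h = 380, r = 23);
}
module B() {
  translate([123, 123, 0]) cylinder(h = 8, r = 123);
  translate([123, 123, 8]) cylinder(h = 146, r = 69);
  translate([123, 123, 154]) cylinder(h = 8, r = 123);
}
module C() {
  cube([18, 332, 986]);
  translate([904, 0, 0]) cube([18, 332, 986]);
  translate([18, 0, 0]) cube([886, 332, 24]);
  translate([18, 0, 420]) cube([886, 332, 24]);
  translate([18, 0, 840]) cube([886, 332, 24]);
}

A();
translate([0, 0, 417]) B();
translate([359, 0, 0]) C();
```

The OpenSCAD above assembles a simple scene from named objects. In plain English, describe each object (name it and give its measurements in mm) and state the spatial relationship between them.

A is a simple wooden stool: a rectangular seat 329 mm (x) by 252 mm (y), 37 mm thick, top face at z = 417 mm, on four round legs, each 46 mm in diameter. The legs rest on z = 0, each leg's axis is inset half a diameter from the nearest pair of seat edges (so the leg's bounding box is flush with the corner).

B is a spool: two coaxial disc flanges of radius 123 mm and thickness 8 mm, joined by a core cylinder of radius 69 mm and height 146 mm. The lower flange rests on z = 0 and the three cylinders share a vertical axis.

C is an open bookshelf. Two side panels, each 18 mm thick, 332 mm deep and 986 mm tall, stand 922 mm apart (outside-to-outside). Between them sit 3 shelves, each 24 mm thick and 332 mm deep, spanning the full gap between the sides. The bottom shelf rests on the floor (its underside at z = 0) and the clear gap between one shelf's top and the next shelf's underside is 396 mm.

The spool is on top of the stool. The bookshelf is on the floor beside the stool on its +x side.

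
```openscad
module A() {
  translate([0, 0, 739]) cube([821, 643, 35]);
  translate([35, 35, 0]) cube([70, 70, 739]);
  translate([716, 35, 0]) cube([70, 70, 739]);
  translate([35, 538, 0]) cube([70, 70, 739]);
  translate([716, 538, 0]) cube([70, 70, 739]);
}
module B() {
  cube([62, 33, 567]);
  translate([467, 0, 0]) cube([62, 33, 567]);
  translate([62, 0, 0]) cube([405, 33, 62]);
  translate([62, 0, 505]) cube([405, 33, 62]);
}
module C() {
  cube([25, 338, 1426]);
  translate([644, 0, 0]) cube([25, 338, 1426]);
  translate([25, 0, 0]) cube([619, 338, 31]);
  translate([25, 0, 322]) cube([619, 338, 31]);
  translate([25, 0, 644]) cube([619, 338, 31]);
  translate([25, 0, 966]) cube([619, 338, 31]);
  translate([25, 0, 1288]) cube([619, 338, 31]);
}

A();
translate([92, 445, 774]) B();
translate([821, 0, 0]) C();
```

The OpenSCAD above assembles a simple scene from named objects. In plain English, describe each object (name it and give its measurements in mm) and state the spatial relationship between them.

A is a table with a 821×643 mm rectangular top, 35 mm thick, top surface at z = 774 mm, supported by four 70×70 mm square legs, each inset 35 mm from the nearest pair of top edges, running from the floor.

B is a picture frame with a 405×443 mm rectangular opening (x by z) and a uniform 62 mm border on every side. Frame depth is 33 mm along y. It is built from two vertical stiles running the full outside height and two horizontal rails spanning the gap between the stiles.

C is an open bookshelf. Two side panels, each 25 mm thick, 338 mm deep and 1426 mm tall, stand 669 mm apart (outside-to-outside). Between them sit 5 shelves, each 31 mm thick and 338 mm deep, spanning the full gap between the sides. The bottom shelf rests on the floor (its underside at z = 0) and the clear gap between one shelf's top and the next shelf's underside is 291 mm.

The picture frame is on top of the table. The bookshelf is against the table's +x side, with their −y faces flush.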